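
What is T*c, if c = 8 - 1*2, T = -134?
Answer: -804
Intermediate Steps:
c = 6 (c = 8 - 2 = 6)
T*c = -134*6 = -804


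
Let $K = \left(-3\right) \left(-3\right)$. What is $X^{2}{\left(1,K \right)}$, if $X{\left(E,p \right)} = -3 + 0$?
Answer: $9$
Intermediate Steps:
$K = 9$
$X{\left(E,p \right)} = -3$
$X^{2}{\left(1,K \right)} = \left(-3\right)^{2} = 9$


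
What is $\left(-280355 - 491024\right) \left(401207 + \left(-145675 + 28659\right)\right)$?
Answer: $-219218969389$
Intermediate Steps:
$\left(-280355 - 491024\right) \left(401207 + \left(-145675 + 28659\right)\right) = - 771379 \left(401207 - 117016\right) = \left(-771379\right) 284191 = -219218969389$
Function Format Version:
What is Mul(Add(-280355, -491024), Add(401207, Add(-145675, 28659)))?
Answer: -219218969389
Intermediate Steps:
Mul(Add(-280355, -491024), Add(401207, Add(-145675, 28659))) = Mul(-771379, Add(401207, -117016)) = Mul(-771379, 284191) = -219218969389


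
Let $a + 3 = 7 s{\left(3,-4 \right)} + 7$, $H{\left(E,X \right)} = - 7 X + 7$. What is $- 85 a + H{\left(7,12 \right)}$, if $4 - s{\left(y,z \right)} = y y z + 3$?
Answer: $-22432$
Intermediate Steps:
$s{\left(y,z \right)} = 1 - z y^{2}$ ($s{\left(y,z \right)} = 4 - \left(y y z + 3\right) = 4 - \left(y^{2} z + 3\right) = 4 - \left(z y^{2} + 3\right) = 4 - \left(3 + z y^{2}\right) = 1 - z y^{2}$)
$H{\left(E,X \right)} = 7 - 7 X$
$a = 263$ ($a = -3 + \left(7 \left(1 - - 4 \cdot 3^{2}\right) + 7\right) = -3 + \left(7 \left(1 - \left(-4\right) 9\right) + 7\right) = -3 + \left(7 \left(1 + 36\right) + 7\right) = -3 + \left(7 \cdot 37 + 7\right) = -3 + \left(259 + 7\right) = -3 + 266 = 263$)
$- 85 a + H{\left(7,12 \right)} = \left(-85\right) 263 + \left(7 - 84\right) = -22355 + \left(7 - 84\right) = -22355 - 77 = -22432$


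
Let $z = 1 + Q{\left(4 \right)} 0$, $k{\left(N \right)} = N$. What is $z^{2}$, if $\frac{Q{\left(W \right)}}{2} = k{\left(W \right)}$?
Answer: $1$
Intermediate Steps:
$Q{\left(W \right)} = 2 W$
$z = 1$ ($z = 1 + 2 \cdot 4 \cdot 0 = 1 + 8 \cdot 0 = 1 + 0 = 1$)
$z^{2} = 1^{2} = 1$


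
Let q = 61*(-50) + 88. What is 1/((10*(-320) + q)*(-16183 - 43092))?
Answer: 1/365252550 ≈ 2.7378e-9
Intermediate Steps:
q = -2962 (q = -3050 + 88 = -2962)
1/((10*(-320) + q)*(-16183 - 43092)) = 1/((10*(-320) - 2962)*(-16183 - 43092)) = 1/((-3200 - 2962)*(-59275)) = 1/(-6162*(-59275)) = 1/365252550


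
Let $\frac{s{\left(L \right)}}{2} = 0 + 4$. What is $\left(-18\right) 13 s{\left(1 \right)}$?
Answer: $-1872$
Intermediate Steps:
$s{\left(L \right)} = 8$ ($s{\left(L \right)} = 2 \left(0 + 4\right) = 2 \cdot 4 = 8$)
$\left(-18\right) 13 s{\left(1 \right)} = \left(-18\right) 13 \cdot 8 = \left(-234\right) 8 = -1872$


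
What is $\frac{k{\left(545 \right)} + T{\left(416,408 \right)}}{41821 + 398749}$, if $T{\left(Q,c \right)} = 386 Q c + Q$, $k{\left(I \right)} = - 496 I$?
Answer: $\frac{32622552}{220285} \approx 148.09$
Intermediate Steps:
$T{\left(Q,c \right)} = Q + 386 Q c$ ($T{\left(Q,c \right)} = 386 Q c + Q = Q + 386 Q c$)
$\frac{k{\left(545 \right)} + T{\left(416,408 \right)}}{41821 + 398749} = \frac{\left(-496\right) 545 + 416 \left(1 + 386 \cdot 408\right)}{41821 + 398749} = \frac{-270320 + 416 \left(1 + 157488\right)}{440570} = \left(-270320 + 416 \cdot 157489\right) \frac{1}{440570} = \left(-270320 + 65515424\right) \frac{1}{440570} = 65245104 \cdot \frac{1}{440570} = \frac{32622552}{220285}$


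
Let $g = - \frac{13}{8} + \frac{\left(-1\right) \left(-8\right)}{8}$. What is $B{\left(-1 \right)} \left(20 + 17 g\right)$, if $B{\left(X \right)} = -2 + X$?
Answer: $- \frac{225}{8} \approx -28.125$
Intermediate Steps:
$g = - \frac{5}{8}$ ($g = \left(-13\right) \frac{1}{8} + 8 \cdot \frac{1}{8} = - \frac{13}{8} + 1 = - \frac{5}{8} \approx -0.625$)
$B{\left(-1 \right)} \left(20 + 17 g\right) = \left(-2 - 1\right) \left(20 + 17 \left(- \frac{5}{8}\right)\right) = - 3 \left(20 - \frac{85}{8}\right) = \left(-3\right) \frac{75}{8} = - \frac{225}{8}$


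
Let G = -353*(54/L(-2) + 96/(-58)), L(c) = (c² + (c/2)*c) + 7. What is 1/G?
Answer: -377/332526 ≈ -0.0011337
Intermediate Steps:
L(c) = 7 + 3*c²/2 (L(c) = (c² + (c*(½))*c) + 7 = (c² + (c/2)*c) + 7 = (c² + c²/2) + 7 = 3*c²/2 + 7 = 7 + 3*c²/2)
G = -332526/377 (G = -353*(54/(7 + (3/2)*(-2)²) + 96/(-58)) = -353*(54/(7 + (3/2)*4) + 96*(-1/58)) = -353*(54/(7 + 6) - 48/29) = -353*(54/13 - 48/29) = -353*942/377 = -332526/377 ≈ -882.03)
1/G = 1/(-332526/377) = -377/332526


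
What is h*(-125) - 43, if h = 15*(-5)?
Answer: 9332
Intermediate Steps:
h = -75
h*(-125) - 43 = -75*(-125) - 43 = 9375 - 43 = 9332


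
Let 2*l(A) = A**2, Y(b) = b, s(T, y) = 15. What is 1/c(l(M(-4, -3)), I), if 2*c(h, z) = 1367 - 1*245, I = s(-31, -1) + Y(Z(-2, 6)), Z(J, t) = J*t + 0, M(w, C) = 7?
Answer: 1/561 ≈ 0.0017825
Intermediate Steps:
Z(J, t) = J*t
I = 3 (I = 15 - 2*6 = 15 - 12 = 3)
l(A) = A**2/2
c(h, z) = 561 (c(h, z) = (1367 - 1*245)/2 = (1367 - 245)/2 = (1/2)*1122 = 561)
1/c(l(M(-4, -3)), I) = 1/561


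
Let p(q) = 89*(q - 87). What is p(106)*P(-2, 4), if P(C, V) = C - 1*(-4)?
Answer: 3382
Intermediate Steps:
P(C, V) = 4 + C (P(C, V) = C + 4 = 4 + C)
p(q) = -7743 + 89*q (p(q) = 89*(-87 + q) = -7743 + 89*q)
p(106)*P(-2, 4) = (-7743 + 89*106)*(4 - 2) = (-7743 + 9434)*2 = 1691*2 = 3382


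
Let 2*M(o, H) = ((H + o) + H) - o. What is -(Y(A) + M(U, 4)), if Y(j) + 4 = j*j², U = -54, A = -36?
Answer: 46656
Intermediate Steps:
Y(j) = -4 + j³ (Y(j) = -4 + j*j² = -4 + j³)
M(o, H) = H (M(o, H) = (((H + o) + H) - o)/2 = ((o + 2*H) - o)/2 = (2*H)/2 = H)
-(Y(A) + M(U, 4)) = -((-4 + (-36)³) + 4) = -((-4 - 46656) + 4) = -(-46660 + 4) = -1*(-46656) = 46656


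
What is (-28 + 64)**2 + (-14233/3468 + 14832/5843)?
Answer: 26229801061/20263524 ≈ 1294.4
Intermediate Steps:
(-28 + 64)**2 + (-14233/3468 + 14832/5843) = 36**2 + (-14233*1/3468 + 14832*(1/5843)) = 1296 + (-14233/3468 + 14832/5843) = 1296 - 31726043/20263524 = 26229801061/20263524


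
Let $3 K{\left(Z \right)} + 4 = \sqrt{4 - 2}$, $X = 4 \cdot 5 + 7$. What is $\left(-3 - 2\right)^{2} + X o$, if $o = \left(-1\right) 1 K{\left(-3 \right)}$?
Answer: $61 - 9 \sqrt{2} \approx 48.272$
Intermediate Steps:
$X = 27$ ($X = 20 + 7 = 27$)
$K{\left(Z \right)} = - \frac{4}{3} + \frac{\sqrt{2}}{3}$ ($K{\left(Z \right)} = - \frac{4}{3} + \frac{\sqrt{4 - 2}}{3} = - \frac{4}{3} + \frac{\sqrt{2}}{3}$)
$o = \frac{4}{3} - \frac{\sqrt{2}}{3}$ ($o = \left(-1\right) 1 \left(- \frac{4}{3} + \frac{\sqrt{2}}{3}\right) = - (- \frac{4}{3} + \frac{\sqrt{2}}{3}) = \frac{4}{3} - \frac{\sqrt{2}}{3} \approx 0.86193$)
$\left(-3 - 2\right)^{2} + X o = \left(-3 - 2\right)^{2} + 27 \left(\frac{4}{3} - \frac{\sqrt{2}}{3}\right) = \left(-5\right)^{2} + \left(36 - 9 \sqrt{2}\right) = 25 + \left(36 - 9 \sqrt{2}\right) = 61 - 9 \sqrt{2}$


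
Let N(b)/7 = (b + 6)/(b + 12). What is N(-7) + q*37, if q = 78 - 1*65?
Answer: 2398/5 ≈ 479.60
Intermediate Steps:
N(b) = 7*(6 + b)/(12 + b) (N(b) = 7*((b + 6)/(b + 12)) = 7*((6 + b)/(12 + b)) = 7*(6 + b)/(12 + b))
q = 13 (q = 78 - 65 = 13)
N(-7) + q*37 = 7*(6 - 7)/(12 - 7) + 13*37 = 7*(-1)/5 + 481 = 7*(⅕)*(-1) + 481 = -7/5 + 481 = 2398/5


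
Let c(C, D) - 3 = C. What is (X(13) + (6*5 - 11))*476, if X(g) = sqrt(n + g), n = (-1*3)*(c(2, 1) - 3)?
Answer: 9044 + 476*sqrt(7) ≈ 10303.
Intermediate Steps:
c(C, D) = 3 + C
n = -6 (n = (-1*3)*((3 + 2) - 3) = -3*(5 - 3) = -3*2 = -6)
X(g) = sqrt(-6 + g)
(X(13) + (6*5 - 11))*476 = (sqrt(-6 + 13) + (6*5 - 11))*476 = (sqrt(7) + (30 - 11))*476 = (sqrt(7) + 19)*476 = (19 + sqrt(7))*476 = 9044 + 476*sqrt(7)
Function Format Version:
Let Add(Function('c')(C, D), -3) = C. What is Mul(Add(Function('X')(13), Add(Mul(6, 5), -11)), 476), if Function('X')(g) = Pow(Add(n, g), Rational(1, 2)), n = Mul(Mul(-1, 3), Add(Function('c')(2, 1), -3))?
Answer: Add(9044, Mul(476, Pow(7, Rational(1, 2)))) ≈ 10303.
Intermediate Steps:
Function('c')(C, D) = Add(3, C)
n = -6 (n = Mul(Mul(-1, 3), Add(Add(3, 2), -3)) = Mul(-3, Add(5, -3)) = Mul(-3, 2) = -6)
Function('X')(g) = Pow(Add(-6, g), Rational(1, 2))
Mul(Add(Function('X')(13), Add(Mul(6, 5), -11)), 476) = Mul(Add(Pow(Add(-6, 13), Rational(1, 2)), Add(Mul(6, 5), -11)), 476) = Mul(Add(Pow(7, Rational(1, 2)), Add(30, -11)), 476) = Mul(Add(Pow(7, Rational(1, 2)), 19), 476) = Mul(Add(19, Pow(7, Rational(1, 2))), 476) = Add(9044, Mul(476, Pow(7, Rational(1, 2))))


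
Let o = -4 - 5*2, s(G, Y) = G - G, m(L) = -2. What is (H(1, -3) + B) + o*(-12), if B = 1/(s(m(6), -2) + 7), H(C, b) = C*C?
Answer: 1184/7 ≈ 169.14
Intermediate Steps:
H(C, b) = C²
s(G, Y) = 0
B = ⅐ (B = 1/(0 + 7) = 1/7 = ⅐ ≈ 0.14286)
o = -14 (o = -4 - 10 = -14)
(H(1, -3) + B) + o*(-12) = (1² + ⅐) - 14*(-12) = (1 + ⅐) + 168 = 8/7 + 168 = 1184/7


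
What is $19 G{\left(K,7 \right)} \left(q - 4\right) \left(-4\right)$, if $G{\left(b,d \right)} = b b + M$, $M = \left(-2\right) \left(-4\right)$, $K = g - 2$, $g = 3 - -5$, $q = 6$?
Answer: $-6688$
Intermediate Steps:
$g = 8$ ($g = 3 + 5 = 8$)
$K = 6$ ($K = 8 - 2 = 6$)
$M = 8$
$G{\left(b,d \right)} = 8 + b^{2}$ ($G{\left(b,d \right)} = b b + 8 = b^{2} + 8 = 8 + b^{2}$)
$19 G{\left(K,7 \right)} \left(q - 4\right) \left(-4\right) = 19 \left(8 + 6^{2}\right) \left(6 - 4\right) \left(-4\right) = 19 \left(8 + 36\right) 2 \left(-4\right) = 19 \cdot 44 \left(-8\right) = 836 \left(-8\right) = -6688$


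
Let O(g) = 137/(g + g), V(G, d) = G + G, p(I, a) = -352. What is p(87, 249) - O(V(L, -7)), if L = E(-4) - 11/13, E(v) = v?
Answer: -86923/252 ≈ -344.93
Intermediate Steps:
L = -63/13 (L = -4 - 11/13 = -63/13 ≈ -4.8462)
V(G, d) = 2*G
O(g) = 137/(2*g) (O(g) = 137/((2*g)) = 137*(1/(2*g)) = 137/(2*g))
p(87, 249) - O(V(L, -7)) = -352 - 137/(2*(2*(-63/13))) = -352 - 137/(2*(-126/13)) = -352 - 137*(-13)/(2*126) = -352 - 1*(-1781/252) = -352 + 1781/252 = -86923/252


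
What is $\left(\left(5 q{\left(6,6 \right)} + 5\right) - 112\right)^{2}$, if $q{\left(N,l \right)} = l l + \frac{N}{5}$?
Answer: $6241$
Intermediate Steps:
$q{\left(N,l \right)} = l^{2} + \frac{N}{5}$ ($q{\left(N,l \right)} = l^{2} + N \frac{1}{5} = l^{2} + \frac{N}{5}$)
$\left(\left(5 q{\left(6,6 \right)} + 5\right) - 112\right)^{2} = \left(\left(5 \left(6^{2} + \frac{1}{5} \cdot 6\right) + 5\right) - 112\right)^{2} = \left(\left(5 \left(36 + \frac{6}{5}\right) + 5\right) - 112\right)^{2} = \left(\left(5 \cdot \frac{186}{5} + 5\right) - 112\right)^{2} = \left(\left(186 + 5\right) - 112\right)^{2} = \left(191 - 112\right)^{2} = 79^{2} = 6241$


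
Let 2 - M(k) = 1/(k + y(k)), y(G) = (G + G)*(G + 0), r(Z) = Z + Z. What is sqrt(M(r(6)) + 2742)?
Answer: 13*sqrt(14613)/30 ≈ 52.383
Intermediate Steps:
r(Z) = 2*Z
y(G) = 2*G**2 (y(G) = (2*G)*G = 2*G**2)
M(k) = 2 - 1/(k + 2*k**2)
sqrt(M(r(6)) + 2742) = sqrt((-1 + 2*(2*6) + 4*(2*6)**2)/(((2*6))*(1 + 2*(2*6))) + 2742) = sqrt((-1 + 2*12 + 4*12**2)/(12*(1 + 2*12)) + 2742) = sqrt((-1 + 24 + 4*144)/(12*(1 + 24)) + 2742) = sqrt((1/12)*(-1 + 24 + 576)/25 + 2742) = sqrt((1/12)*(1/25)*599 + 2742) = sqrt(599/300 + 2742) = sqrt(823199/300) = 13*sqrt(14613)/30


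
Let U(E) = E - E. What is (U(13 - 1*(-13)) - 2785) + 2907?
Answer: 122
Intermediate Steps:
U(E) = 0
(U(13 - 1*(-13)) - 2785) + 2907 = (0 - 2785) + 2907 = -2785 + 2907 = 122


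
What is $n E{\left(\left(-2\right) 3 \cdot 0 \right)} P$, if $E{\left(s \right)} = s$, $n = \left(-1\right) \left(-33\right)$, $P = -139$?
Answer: $0$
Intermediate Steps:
$n = 33$
$n E{\left(\left(-2\right) 3 \cdot 0 \right)} P = 33 \left(-2\right) 3 \cdot 0 \left(-139\right) = 33 \left(\left(-6\right) 0\right) \left(-139\right) = 33 \cdot 0 \left(-139\right) = 0 \left(-139\right) = 0$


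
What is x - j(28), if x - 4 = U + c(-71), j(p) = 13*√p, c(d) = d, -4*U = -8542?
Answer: 4137/2 - 26*√7 ≈ 1999.7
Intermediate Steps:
U = 4271/2 (U = -¼*(-8542) = 4271/2 ≈ 2135.5)
x = 4137/2 (x = 4 + (4271/2 - 71) = 4 + 4129/2 = 4137/2 ≈ 2068.5)
x - j(28) = 4137/2 - 13*√28 = 4137/2 - 13*2*√7 = 4137/2 - 26*√7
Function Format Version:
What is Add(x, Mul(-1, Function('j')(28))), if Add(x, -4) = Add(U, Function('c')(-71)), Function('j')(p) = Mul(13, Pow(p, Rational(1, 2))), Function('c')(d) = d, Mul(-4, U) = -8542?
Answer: Add(Rational(4137, 2), Mul(-26, Pow(7, Rational(1, 2)))) ≈ 1999.7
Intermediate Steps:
U = Rational(4271, 2) (U = Mul(Rational(-1, 4), -8542) = Rational(4271, 2) ≈ 2135.5)
x = Rational(4137, 2) (x = Add(4, Add(Rational(4271, 2), -71)) = Add(4, Rational(4129, 2)) = Rational(4137, 2) ≈ 2068.5)
Add(x, Mul(-1, Function('j')(28))) = Add(Rational(4137, 2), Mul(-1, Mul(13, Pow(28, Rational(1, 2))))) = Add(Rational(4137, 2), Mul(-1, Mul(13, Mul(2, Pow(7, Rational(1, 2)))))) = Add(Rational(4137, 2), Mul(-1, Mul(26, Pow(7, Rational(1, 2))))) = Add(Rational(4137, 2), Mul(-26, Pow(7, Rational(1, 2))))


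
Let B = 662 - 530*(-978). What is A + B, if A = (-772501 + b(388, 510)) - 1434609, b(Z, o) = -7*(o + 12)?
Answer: -1691762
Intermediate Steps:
b(Z, o) = -84 - 7*o (b(Z, o) = -7*(12 + o) = -84 - 7*o)
A = -2210764 (A = (-772501 + (-84 - 7*510)) - 1434609 = (-772501 + (-84 - 3570)) - 1434609 = (-772501 - 3654) - 1434609 = -776155 - 1434609 = -2210764)
B = 519002 (B = 662 + 518340 = 519002)
A + B = -2210764 + 519002 = -1691762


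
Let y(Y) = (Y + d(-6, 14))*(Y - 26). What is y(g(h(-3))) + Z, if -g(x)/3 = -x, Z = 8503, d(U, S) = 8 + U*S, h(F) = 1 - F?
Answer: 9399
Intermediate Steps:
d(U, S) = 8 + S*U
g(x) = 3*x (g(x) = -(-3)*x = 3*x)
y(Y) = (-76 + Y)*(-26 + Y) (y(Y) = (Y + (8 + 14*(-6)))*(Y - 26) = (Y + (8 - 84))*(-26 + Y) = (Y - 76)*(-26 + Y) = (-76 + Y)*(-26 + Y))
y(g(h(-3))) + Z = (1976 + (3*(1 - 1*(-3)))**2 - 306*(1 - 1*(-3))) + 8503 = (1976 + (3*(1 + 3))**2 - 306*(1 + 3)) + 8503 = (1976 + (3*4)**2 - 306*4) + 8503 = (1976 + 12**2 - 102*12) + 8503 = (1976 + 144 - 1224) + 8503 = 896 + 8503 = 9399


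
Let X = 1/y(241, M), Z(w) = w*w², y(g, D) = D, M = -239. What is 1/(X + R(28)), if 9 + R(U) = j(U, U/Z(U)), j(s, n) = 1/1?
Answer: -239/1913 ≈ -0.12493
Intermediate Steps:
Z(w) = w³
j(s, n) = 1
X = -1/239 (X = 1/(-239) = -1/239 ≈ -0.0041841)
R(U) = -8 (R(U) = -9 + 1 = -8)
1/(X + R(28)) = 1/(-1/239 - 8) = 1/(-1913/239) = -239/1913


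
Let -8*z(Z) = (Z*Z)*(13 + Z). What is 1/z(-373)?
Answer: 1/6260805 ≈ 1.5972e-7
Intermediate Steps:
z(Z) = -Z²*(13 + Z)/8 (z(Z) = -Z*Z*(13 + Z)/8 = -Z²*(13 + Z)/8)
1/z(-373) = 1/((⅛)*(-373)²*(-13 - 1*(-373))) = 1/((⅛)*139129*(-13 + 373)) = 1/((⅛)*139129*360) = 1/6260805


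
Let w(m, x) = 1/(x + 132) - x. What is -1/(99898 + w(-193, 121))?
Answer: -253/25243582 ≈ -1.0022e-5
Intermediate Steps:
w(m, x) = 1/(132 + x) - x
-1/(99898 + w(-193, 121)) = -1/(99898 + (1 - 1*121² - 132*121)/(132 + 121)) = -1/(99898 + (1 - 1*14641 - 15972)/253) = -1/(99898 + (1 - 14641 - 15972)/253) = -1/(99898 + (1/253)*(-30612)) = -1/(99898 - 30612/253) = -1/25243582/253 = -1*253/25243582 = -253/25243582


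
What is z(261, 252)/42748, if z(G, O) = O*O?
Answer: 15876/10687 ≈ 1.4855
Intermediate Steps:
z(G, O) = O**2
z(261, 252)/42748 = 252**2/42748 = 63504*(1/42748) = 15876/10687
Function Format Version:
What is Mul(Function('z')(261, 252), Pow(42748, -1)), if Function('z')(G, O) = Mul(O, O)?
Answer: Rational(15876, 10687) ≈ 1.4855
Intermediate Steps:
Function('z')(G, O) = Pow(O, 2)
Mul(Function('z')(261, 252), Pow(42748, -1)) = Mul(Pow(252, 2), Pow(42748, -1)) = Mul(63504, Rational(1, 42748)) = Rational(15876, 10687)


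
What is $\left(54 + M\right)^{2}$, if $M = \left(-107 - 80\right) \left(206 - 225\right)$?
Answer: $13010449$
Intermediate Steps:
$M = 3553$ ($M = \left(-187\right) \left(-19\right) = 3553$)
$\left(54 + M\right)^{2} = \left(54 + 3553\right)^{2} = 3607^{2} = 13010449$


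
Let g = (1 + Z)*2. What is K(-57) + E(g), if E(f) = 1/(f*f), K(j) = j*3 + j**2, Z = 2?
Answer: 110809/36 ≈ 3078.0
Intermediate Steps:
K(j) = j**2 + 3*j (K(j) = 3*j + j**2 = j**2 + 3*j)
g = 6 (g = (1 + 2)*2 = 3*2 = 6)
E(f) = f**(-2)
K(-57) + E(g) = -57*(3 - 57) + 6**(-2) = -57*(-54) + 1/36 = 3078 + 1/36 = 110809/36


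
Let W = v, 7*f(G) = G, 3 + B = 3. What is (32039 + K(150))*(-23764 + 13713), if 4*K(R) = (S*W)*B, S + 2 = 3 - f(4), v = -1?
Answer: -322023989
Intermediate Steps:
B = 0 (B = -3 + 3 = 0)
f(G) = G/7
W = -1
S = 3/7 (S = -2 + (3 - 4/7) = -2 + 17/7 = 3/7 ≈ 0.42857)
K(R) = 0 (K(R) = (((3/7)*(-1))*0)/4 = (-3/7*0)/4 = (1/4)*0 = 0)
(32039 + K(150))*(-23764 + 13713) = (32039 + 0)*(-23764 + 13713) = 32039*(-10051) = -322023989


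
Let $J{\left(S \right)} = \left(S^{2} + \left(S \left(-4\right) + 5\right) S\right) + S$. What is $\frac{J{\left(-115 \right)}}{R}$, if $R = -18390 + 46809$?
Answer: $- \frac{13455}{9473} \approx -1.4204$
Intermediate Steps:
$R = 28419$
$J{\left(S \right)} = S + S^{2} + S \left(5 - 4 S\right)$ ($J{\left(S \right)} = \left(S^{2} + \left(- 4 S + 5\right) S\right) + S = \left(S^{2} + \left(5 - 4 S\right) S\right) + S = \left(S^{2} + S \left(5 - 4 S\right)\right) + S = S + S^{2} + S \left(5 - 4 S\right)$)
$\frac{J{\left(-115 \right)}}{R} = \frac{3 \left(-115\right) \left(2 - -115\right)}{28419} = 3 \left(-115\right) \left(2 + 115\right) \frac{1}{28419} = 3 \left(-115\right) 117 \cdot \frac{1}{28419} = \left(-40365\right) \frac{1}{28419} = - \frac{13455}{9473}$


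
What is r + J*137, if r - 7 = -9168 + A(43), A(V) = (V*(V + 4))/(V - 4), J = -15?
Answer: -435403/39 ≈ -11164.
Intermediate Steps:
A(V) = V*(4 + V)/(-4 + V) (A(V) = (V*(4 + V))/(-4 + V) = V*(4 + V)/(-4 + V))
r = -355258/39 (r = 7 + (-9168 + 43*(4 + 43)/(-4 + 43)) = 7 + (-9168 + 43*47/39) = 7 + (-9168 + 43*(1/39)*47) = 7 + (-9168 + 2021/39) = 7 - 355531/39 = -355258/39 ≈ -9109.2)
r + J*137 = -355258/39 - 15*137 = -355258/39 - 2055 = -435403/39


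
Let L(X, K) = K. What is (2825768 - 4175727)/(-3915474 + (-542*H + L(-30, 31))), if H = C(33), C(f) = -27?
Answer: 1349959/3900809 ≈ 0.34607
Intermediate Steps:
H = -27
(2825768 - 4175727)/(-3915474 + (-542*H + L(-30, 31))) = (2825768 - 4175727)/(-3915474 + (-542*(-27) + 31)) = -1349959/(-3915474 + (14634 + 31)) = -1349959/(-3915474 + 14665) = -1349959/(-3900809) = -1349959*(-1/3900809) = 1349959/3900809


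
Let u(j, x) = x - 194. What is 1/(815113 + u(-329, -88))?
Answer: 1/814831 ≈ 1.2272e-6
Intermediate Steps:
u(j, x) = -194 + x
1/(815113 + u(-329, -88)) = 1/(815113 + (-194 - 88)) = 1/(815113 - 282) = 1/814831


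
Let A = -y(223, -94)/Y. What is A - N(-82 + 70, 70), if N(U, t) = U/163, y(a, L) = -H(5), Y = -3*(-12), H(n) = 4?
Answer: 271/1467 ≈ 0.18473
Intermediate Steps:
Y = 36
y(a, L) = -4 (y(a, L) = -1*4 = -4)
N(U, t) = U/163
A = 1/9 (A = -(-4)/36 = -1*(-1/9) = 1/9 ≈ 0.11111)
A - N(-82 + 70, 70) = 1/9 - (-82 + 70)/163 = 1/9 - (-12)/163 = 1/9 - 1*(-12/163) = 1/9 + 12/163 = 271/1467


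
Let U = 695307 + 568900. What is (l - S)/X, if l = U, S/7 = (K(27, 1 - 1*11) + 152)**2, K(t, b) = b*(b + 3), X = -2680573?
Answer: -131317/382939 ≈ -0.34292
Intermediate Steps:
K(t, b) = b*(3 + b)
S = 344988 (S = 7*((1 - 1*11)*(3 + (1 - 1*11)) + 152)**2 = 7*((1 - 11)*(3 + (1 - 11)) + 152)**2 = 7*(-10*(3 - 10) + 152)**2 = 7*(-10*(-7) + 152)**2 = 7*(70 + 152)**2 = 7*222**2 = 7*49284 = 344988)
U = 1264207
l = 1264207
(l - S)/X = (1264207 - 1*344988)/(-2680573) = (1264207 - 344988)*(-1/2680573) = 919219*(-1/2680573) = -131317/382939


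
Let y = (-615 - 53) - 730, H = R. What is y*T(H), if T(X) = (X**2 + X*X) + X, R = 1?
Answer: -4194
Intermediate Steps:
H = 1
y = -1398 (y = -668 - 730 = -1398)
T(X) = X + 2*X**2 (T(X) = (X**2 + X**2) + X = 2*X**2 + X = X + 2*X**2)
y*T(H) = -1398*(1 + 2*1) = -1398*(1 + 2) = -1398*3 = -4194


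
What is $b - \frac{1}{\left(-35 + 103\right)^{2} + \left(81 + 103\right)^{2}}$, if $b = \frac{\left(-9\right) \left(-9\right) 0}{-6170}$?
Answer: $- \frac{1}{38480} \approx -2.5988 \cdot 10^{-5}$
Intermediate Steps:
$b = 0$ ($b = 81 \cdot 0 \left(- \frac{1}{6170}\right) = 0 \left(- \frac{1}{6170}\right) = 0$)
$b - \frac{1}{\left(-35 + 103\right)^{2} + \left(81 + 103\right)^{2}} = 0 - \frac{1}{\left(-35 + 103\right)^{2} + \left(81 + 103\right)^{2}} = 0 - \frac{1}{68^{2} + 184^{2}} = 0 - \frac{1}{4624 + 33856} = 0 - \frac{1}{38480} = - \frac{1}{38480}$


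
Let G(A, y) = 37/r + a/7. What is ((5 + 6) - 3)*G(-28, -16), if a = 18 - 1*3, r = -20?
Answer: 82/35 ≈ 2.3429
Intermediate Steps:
a = 15 (a = 18 - 3 = 15)
G(A, y) = 41/140 (G(A, y) = 37/(-20) + 15/7 = 37*(-1/20) + 15*(⅐) = -37/20 + 15/7 = 41/140)
((5 + 6) - 3)*G(-28, -16) = ((5 + 6) - 3)*(41/140) = (11 - 3)*(41/140) = 8*(41/140) = 82/35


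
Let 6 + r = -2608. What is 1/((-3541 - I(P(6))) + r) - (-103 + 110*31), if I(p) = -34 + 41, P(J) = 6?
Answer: -20377735/6162 ≈ -3307.0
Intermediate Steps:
I(p) = 7
r = -2614 (r = -6 - 2608 = -2614)
1/((-3541 - I(P(6))) + r) - (-103 + 110*31) = 1/((-3541 - 1*7) - 2614) - (-103 + 110*31) = 1/((-3541 - 7) - 2614) - (-103 + 3410) = 1/(-3548 - 2614) - 1*3307 = 1/(-6162) - 3307 = -1/6162 - 3307 = -20377735/6162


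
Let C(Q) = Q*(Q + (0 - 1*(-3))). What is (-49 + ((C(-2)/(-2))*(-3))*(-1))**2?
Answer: 2116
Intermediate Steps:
C(Q) = Q*(3 + Q) (C(Q) = Q*(Q + (0 + 3)) = Q*(Q + 3) = Q*(3 + Q))
(-49 + ((C(-2)/(-2))*(-3))*(-1))**2 = (-49 + ((-2*(3 - 2)/(-2))*(-3))*(-1))**2 = (-49 + ((-2*1*(-1/2))*(-3))*(-1))**2 = (-49 + (-2*(-1/2)*(-3))*(-1))**2 = (-49 + (1*(-3))*(-1))**2 = (-49 - 3*(-1))**2 = (-49 + 3)**2 = (-46)**2 = 2116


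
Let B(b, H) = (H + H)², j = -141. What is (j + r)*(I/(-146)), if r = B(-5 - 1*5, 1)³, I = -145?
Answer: -11165/146 ≈ -76.473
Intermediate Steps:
B(b, H) = 4*H² (B(b, H) = (2*H)² = 4*H²)
r = 64 (r = (4*1²)³ = (4*1)³ = 4³ = 64)
(j + r)*(I/(-146)) = (-141 + 64)*(-145/(-146)) = -(-11165)*(-1)/146 = -77*145/146 = -11165/146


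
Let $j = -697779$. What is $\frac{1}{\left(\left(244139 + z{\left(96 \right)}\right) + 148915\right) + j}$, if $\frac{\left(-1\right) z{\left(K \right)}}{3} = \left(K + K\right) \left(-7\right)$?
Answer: $- \frac{1}{300693} \approx -3.3257 \cdot 10^{-6}$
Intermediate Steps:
$z{\left(K \right)} = 42 K$ ($z{\left(K \right)} = - 3 \left(K + K\right) \left(-7\right) = - 3 \cdot 2 K \left(-7\right) = - 3 \left(- 14 K\right) = 42 K$)
$\frac{1}{\left(\left(244139 + z{\left(96 \right)}\right) + 148915\right) + j} = \frac{1}{\left(\left(244139 + 42 \cdot 96\right) + 148915\right) - 697779} = \frac{1}{\left(\left(244139 + 4032\right) + 148915\right) - 697779} = \frac{1}{\left(248171 + 148915\right) - 697779} = \frac{1}{397086 - 697779} = \frac{1}{-300693} = - \frac{1}{300693}$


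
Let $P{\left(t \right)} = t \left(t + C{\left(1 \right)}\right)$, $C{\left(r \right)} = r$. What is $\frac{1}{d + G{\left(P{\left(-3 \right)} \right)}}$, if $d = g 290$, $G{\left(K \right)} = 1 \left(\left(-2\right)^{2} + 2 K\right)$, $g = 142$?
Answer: $\frac{1}{41196} \approx 2.4274 \cdot 10^{-5}$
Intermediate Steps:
$P{\left(t \right)} = t \left(1 + t\right)$ ($P{\left(t \right)} = t \left(t + 1\right) = t \left(1 + t\right)$)
$G{\left(K \right)} = 4 + 2 K$ ($G{\left(K \right)} = 1 \left(4 + 2 K\right) = 4 + 2 K$)
$d = 41180$ ($d = 142 \cdot 290 = 41180$)
$\frac{1}{d + G{\left(P{\left(-3 \right)} \right)}} = \frac{1}{41180 + \left(4 + 2 \left(- 3 \left(1 - 3\right)\right)\right)} = \frac{1}{41180 + \left(4 + 2 \left(\left(-3\right) \left(-2\right)\right)\right)} = \frac{1}{41180 + \left(4 + 2 \cdot 6\right)} = \frac{1}{41180 + \left(4 + 12\right)} = \frac{1}{41180 + 16} = \frac{1}{41196}$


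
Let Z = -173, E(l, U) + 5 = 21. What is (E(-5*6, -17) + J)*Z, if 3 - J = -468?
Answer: -84251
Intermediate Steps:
E(l, U) = 16 (E(l, U) = -5 + 21 = 16)
J = 471 (J = 3 - 1*(-468) = 3 + 468 = 471)
(E(-5*6, -17) + J)*Z = (16 + 471)*(-173) = 487*(-173) = -84251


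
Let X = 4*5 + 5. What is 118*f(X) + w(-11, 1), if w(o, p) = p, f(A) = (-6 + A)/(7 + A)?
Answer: 1137/16 ≈ 71.063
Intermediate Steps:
X = 25 (X = 20 + 5 = 25)
f(A) = (-6 + A)/(7 + A)
118*f(X) + w(-11, 1) = 118*((-6 + 25)/(7 + 25)) + 1 = 118*(19/32) + 1 = 1121/16 + 1 = 1137/16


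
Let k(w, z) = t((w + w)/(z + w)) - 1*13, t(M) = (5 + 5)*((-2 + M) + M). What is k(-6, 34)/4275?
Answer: -97/9975 ≈ -0.0097243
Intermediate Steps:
t(M) = -20 + 20*M (t(M) = 10*(-2 + 2*M) = -20 + 20*M)
k(w, z) = -33 + 40*w/(w + z) (k(w, z) = (-20 + 20*((w + w)/(z + w))) - 1*13 = (-20 + 20*((2*w)/(w + z))) - 13 = (-20 + 20*(2*w/(w + z))) - 13 = (-20 + 40*w/(w + z)) - 13 = -33 + 40*w/(w + z))
k(-6, 34)/4275 = ((-33*34 + 7*(-6))/(-6 + 34))/4275 = ((-1122 - 42)/28)*(1/4275) = ((1/28)*(-1164))*(1/4275) = -291/7*1/4275 = -97/9975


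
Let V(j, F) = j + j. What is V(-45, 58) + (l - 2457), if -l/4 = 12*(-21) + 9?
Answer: -1575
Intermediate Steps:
V(j, F) = 2*j
l = 972 (l = -4*(12*(-21) + 9) = -4*(-252 + 9) = -4*(-243) = 972)
V(-45, 58) + (l - 2457) = 2*(-45) + (972 - 2457) = -90 - 1485 = -1575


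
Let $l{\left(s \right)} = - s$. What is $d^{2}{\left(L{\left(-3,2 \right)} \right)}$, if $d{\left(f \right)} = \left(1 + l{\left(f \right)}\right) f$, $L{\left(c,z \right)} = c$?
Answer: $144$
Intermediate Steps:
$d{\left(f \right)} = f \left(1 - f\right)$ ($d{\left(f \right)} = \left(1 - f\right) f = f \left(1 - f\right)$)
$d^{2}{\left(L{\left(-3,2 \right)} \right)} = \left(- 3 \left(1 - -3\right)\right)^{2} = \left(- 3 \left(1 + 3\right)\right)^{2} = \left(\left(-3\right) 4\right)^{2} = \left(-12\right)^{2} = 144$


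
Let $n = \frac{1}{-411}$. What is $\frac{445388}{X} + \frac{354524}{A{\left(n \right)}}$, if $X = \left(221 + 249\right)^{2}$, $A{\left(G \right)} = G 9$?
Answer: $- \frac{2682266208259}{165675} \approx -1.619 \cdot 10^{7}$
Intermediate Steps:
$n = - \frac{1}{411} \approx -0.0024331$
$A{\left(G \right)} = 9 G$
$X = 220900$ ($X = 470^{2} = 220900$)
$\frac{445388}{X} + \frac{354524}{A{\left(n \right)}} = \frac{445388}{220900} + \frac{354524}{9 \left(- \frac{1}{411}\right)} = 445388 \cdot \frac{1}{220900} + \frac{354524}{- \frac{3}{137}} = \frac{111347}{55225} + 354524 \left(- \frac{137}{3}\right) = \frac{111347}{55225} - \frac{48569788}{3} = - \frac{2682266208259}{165675}$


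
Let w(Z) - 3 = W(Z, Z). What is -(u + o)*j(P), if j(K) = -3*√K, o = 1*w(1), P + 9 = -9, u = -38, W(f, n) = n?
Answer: -306*I*√2 ≈ -432.75*I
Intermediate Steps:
P = -18 (P = -9 - 9 = -18)
w(Z) = 3 + Z
o = 4 (o = 1*(3 + 1) = 1*4 = 4)
-(u + o)*j(P) = -(-38 + 4)*(-9*I*√2) = -(-34)*(-9*I*√2) = -306*I*√2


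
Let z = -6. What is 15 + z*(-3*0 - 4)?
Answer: 39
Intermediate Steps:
15 + z*(-3*0 - 4) = 15 - 6*(-3*0 - 4) = 15 - 6*(0 - 4) = 15 - 6*(-4) = 15 + 24 = 39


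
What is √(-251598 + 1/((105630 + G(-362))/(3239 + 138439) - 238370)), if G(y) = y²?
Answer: I*√248228298993674577195561/993280829 ≈ 501.6*I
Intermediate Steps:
√(-251598 + 1/((105630 + G(-362))/(3239 + 138439) - 238370)) = √(-251598 + 1/((105630 + (-362)²)/(3239 + 138439) - 238370)) = √(-251598 + 1/((105630 + 131044)/141678 - 238370)) = √(-251598 + 1/(236674*(1/141678) - 238370)) = √(-251598 + 1/(6961/4167 - 238370)) = √(-251598 + 1/(-993280829/4167)) = √(-251598 - 4167/993280829) = √(-249907470018909/993280829) = I*√248228298993674577195561/993280829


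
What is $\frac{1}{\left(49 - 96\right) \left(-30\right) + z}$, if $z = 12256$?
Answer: $\frac{1}{13666} \approx 7.3174 \cdot 10^{-5}$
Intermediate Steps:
$\frac{1}{\left(49 - 96\right) \left(-30\right) + z} = \frac{1}{\left(49 - 96\right) \left(-30\right) + 12256} = \frac{1}{\left(-47\right) \left(-30\right) + 12256} = \frac{1}{1410 + 12256} = \frac{1}{13666}$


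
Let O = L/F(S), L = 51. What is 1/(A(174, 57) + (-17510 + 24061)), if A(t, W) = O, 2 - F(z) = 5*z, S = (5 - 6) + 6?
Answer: 23/150622 ≈ 0.00015270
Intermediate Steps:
S = 5 (S = -1 + 6 = 5)
F(z) = 2 - 5*z
O = -51/23 (O = 51/(2 - 5*5) = 51/(2 - 25) = 51/(-23) = 51*(-1/23) = -51/23 ≈ -2.2174)
A(t, W) = -51/23
1/(A(174, 57) + (-17510 + 24061)) = 1/(-51/23 + (-17510 + 24061)) = 1/(-51/23 + 6551) = 1/(150622/23) = 23/150622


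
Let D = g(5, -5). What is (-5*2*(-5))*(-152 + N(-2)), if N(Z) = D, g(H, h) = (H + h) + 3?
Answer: -7450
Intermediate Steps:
g(H, h) = 3 + H + h
D = 3 (D = 3 + 5 - 5 = 3)
N(Z) = 3
(-5*2*(-5))*(-152 + N(-2)) = (-5*2*(-5))*(-152 + 3) = -10*(-5)*(-149) = 50*(-149) = -7450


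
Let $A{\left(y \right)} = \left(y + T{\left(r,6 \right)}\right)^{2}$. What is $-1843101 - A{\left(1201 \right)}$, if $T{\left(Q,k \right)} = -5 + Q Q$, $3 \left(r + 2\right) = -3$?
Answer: $-3295126$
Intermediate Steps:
$r = -3$ ($r = -2 + \frac{1}{3} \left(-3\right) = -2 - 1 = -3$)
$T{\left(Q,k \right)} = -5 + Q^{2}$
$A{\left(y \right)} = \left(4 + y\right)^{2}$ ($A{\left(y \right)} = \left(y - \left(5 - \left(-3\right)^{2}\right)\right)^{2} = \left(y + \left(-5 + 9\right)\right)^{2} = \left(y + 4\right)^{2} = \left(4 + y\right)^{2}$)
$-1843101 - A{\left(1201 \right)} = -1843101 - \left(4 + 1201\right)^{2} = -1843101 - 1205^{2} = -1843101 - 1452025 = -3295126$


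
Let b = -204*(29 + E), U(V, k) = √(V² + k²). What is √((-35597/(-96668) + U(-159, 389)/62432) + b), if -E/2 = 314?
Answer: √(102875412800248145200 + 13484847662*√176602)/29015272 ≈ 349.57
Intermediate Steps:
E = -628 (E = -2*314 = -628)
b = 122196 (b = -204*(29 - 628) = -204*(-599) = 122196)
√((-35597/(-96668) + U(-159, 389)/62432) + b) = √((-35597/(-96668) + √((-159)² + 389²)/62432) + 122196) = √((-35597*(-1/96668) + √(25281 + 151321)*(1/62432)) + 122196) = √((35597/96668 + √176602*(1/62432)) + 122196) = √((35597/96668 + √176602/62432) + 122196) = √(11812478525/96668 + √176602/62432)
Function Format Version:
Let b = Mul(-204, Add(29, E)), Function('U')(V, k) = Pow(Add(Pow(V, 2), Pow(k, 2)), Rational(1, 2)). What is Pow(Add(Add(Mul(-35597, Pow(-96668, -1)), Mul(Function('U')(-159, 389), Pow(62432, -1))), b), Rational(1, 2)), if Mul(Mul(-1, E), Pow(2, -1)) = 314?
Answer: Mul(Rational(1, 29015272), Pow(Add(102875412800248145200, Mul(13484847662, Pow(176602, Rational(1, 2)))), Rational(1, 2))) ≈ 349.57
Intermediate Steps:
E = -628 (E = Mul(-2, 314) = -628)
b = 122196 (b = Mul(-204, Add(29, -628)) = Mul(-204, -599) = 122196)
Pow(Add(Add(Mul(-35597, Pow(-96668, -1)), Mul(Function('U')(-159, 389), Pow(62432, -1))), b), Rational(1, 2)) = Pow(Add(Add(Mul(-35597, Pow(-96668, -1)), Mul(Pow(Add(Pow(-159, 2), Pow(389, 2)), Rational(1, 2)), Pow(62432, -1))), 122196), Rational(1, 2)) = Pow(Add(Add(Mul(-35597, Rational(-1, 96668)), Mul(Pow(Add(25281, 151321), Rational(1, 2)), Rational(1, 62432))), 122196), Rational(1, 2)) = Pow(Add(Add(Rational(35597, 96668), Mul(Pow(176602, Rational(1, 2)), Rational(1, 62432))), 122196), Rational(1, 2)) = Pow(Add(Add(Rational(35597, 96668), Mul(Rational(1, 62432), Pow(176602, Rational(1, 2)))), 122196), Rational(1, 2)) = Pow(Add(Rational(11812478525, 96668), Mul(Rational(1, 62432), Pow(176602, Rational(1, 2)))), Rational(1, 2))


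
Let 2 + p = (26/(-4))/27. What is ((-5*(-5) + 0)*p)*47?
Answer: -142175/54 ≈ -2632.9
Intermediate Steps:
p = -121/54 (p = -2 + (26/(-4))/27 = -2 + (26*(-1/4))*(1/27) = -2 - 13/2*1/27 = -2 - 13/54 = -121/54 ≈ -2.2407)
((-5*(-5) + 0)*p)*47 = ((-5*(-5) + 0)*(-121/54))*47 = ((25 + 0)*(-121/54))*47 = (25*(-121/54))*47 = -3025/54*47 = -142175/54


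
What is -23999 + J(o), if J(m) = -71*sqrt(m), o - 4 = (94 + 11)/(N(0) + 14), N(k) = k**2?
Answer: -23999 - 71*sqrt(46)/2 ≈ -24240.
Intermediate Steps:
o = 23/2 (o = 4 + (94 + 11)/(0**2 + 14) = 4 + 105/(0 + 14) = 4 + 105/14 = 4 + 105*(1/14) = 4 + 15/2 = 23/2 ≈ 11.500)
-23999 + J(o) = -23999 - 71*sqrt(46)/2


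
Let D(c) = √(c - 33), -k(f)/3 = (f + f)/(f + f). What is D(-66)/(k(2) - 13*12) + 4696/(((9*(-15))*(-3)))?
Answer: 4696/405 - I*√11/53 ≈ 11.595 - 0.062578*I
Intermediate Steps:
k(f) = -3 (k(f) = -3*(f + f)/(f + f) = -3*2*f/(2*f) = -3*2*f*1/(2*f) = -3*1 = -3)
D(c) = √(-33 + c)
D(-66)/(k(2) - 13*12) + 4696/(((9*(-15))*(-3))) = √(-33 - 66)/(-3 - 13*12) + 4696/(((9*(-15))*(-3))) = √(-99)/(-3 - 156) + 4696/((-135*(-3))) = (3*I*√11)/(-159) + 4696/405 = (3*I*√11)*(-1/159) + 4696*(1/405) = -I*√11/53 + 4696/405 = 4696/405 - I*√11/53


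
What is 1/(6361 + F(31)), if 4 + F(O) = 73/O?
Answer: 31/197140 ≈ 0.00015725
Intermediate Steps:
F(O) = -4 + 73/O
1/(6361 + F(31)) = 1/(6361 + (-4 + 73/31)) = 1/(6361 - 51/31) = 1/(197140/31) = 31/197140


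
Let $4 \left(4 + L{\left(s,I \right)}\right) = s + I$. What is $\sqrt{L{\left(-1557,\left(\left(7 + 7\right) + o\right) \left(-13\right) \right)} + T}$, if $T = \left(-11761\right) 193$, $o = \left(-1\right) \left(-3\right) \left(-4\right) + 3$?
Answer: $\frac{i \sqrt{9081130}}{2} \approx 1506.7 i$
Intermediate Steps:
$o = -9$ ($o = 3 \left(-4\right) + 3 = -12 + 3 = -9$)
$T = -2269873$
$L{\left(s,I \right)} = -4 + \frac{I}{4} + \frac{s}{4}$ ($L{\left(s,I \right)} = -4 + \frac{s + I}{4} = -4 + \frac{I + s}{4} = -4 + \left(\frac{I}{4} + \frac{s}{4}\right) = -4 + \frac{I}{4} + \frac{s}{4}$)
$\sqrt{L{\left(-1557,\left(\left(7 + 7\right) + o\right) \left(-13\right) \right)} + T} = \sqrt{\left(-4 + \frac{\left(\left(7 + 7\right) - 9\right) \left(-13\right)}{4} + \frac{1}{4} \left(-1557\right)\right) - 2269873} = \sqrt{\left(-4 + \frac{\left(14 - 9\right) \left(-13\right)}{4} - \frac{1557}{4}\right) - 2269873} = \sqrt{\left(-4 + \frac{5 \left(-13\right)}{4} - \frac{1557}{4}\right) - 2269873} = \sqrt{\left(-4 + \frac{1}{4} \left(-65\right) - \frac{1557}{4}\right) - 2269873} = \sqrt{\left(-4 - \frac{65}{4} - \frac{1557}{4}\right) - 2269873} = \sqrt{- \frac{819}{2} - 2269873} = \sqrt{- \frac{4540565}{2}} = \frac{i \sqrt{9081130}}{2}$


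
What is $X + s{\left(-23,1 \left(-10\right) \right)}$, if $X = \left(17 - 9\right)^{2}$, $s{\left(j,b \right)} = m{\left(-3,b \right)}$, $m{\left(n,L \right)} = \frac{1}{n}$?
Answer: $\frac{191}{3} \approx 63.667$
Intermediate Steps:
$s{\left(j,b \right)} = - \frac{1}{3}$ ($s{\left(j,b \right)} = \frac{1}{-3} = - \frac{1}{3}$)
$X = 64$ ($X = 8^{2} = 64$)
$X + s{\left(-23,1 \left(-10\right) \right)} = 64 - \frac{1}{3} = \frac{191}{3}$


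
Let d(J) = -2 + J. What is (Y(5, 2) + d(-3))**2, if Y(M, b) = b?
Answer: 9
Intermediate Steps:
(Y(5, 2) + d(-3))**2 = (2 + (-2 - 3))**2 = (2 - 5)**2 = (-3)**2 = 9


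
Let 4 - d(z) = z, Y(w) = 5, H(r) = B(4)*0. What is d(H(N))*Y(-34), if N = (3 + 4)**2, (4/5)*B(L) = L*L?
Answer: 20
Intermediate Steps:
B(L) = 5*L**2/4 (B(L) = 5*(L*L)/4 = 5*L**2/4)
N = 49 (N = 7**2 = 49)
H(r) = 0 (H(r) = ((5/4)*4**2)*0 = ((5/4)*16)*0 = 20*0 = 0)
d(z) = 4 - z
d(H(N))*Y(-34) = (4 - 1*0)*5 = (4 + 0)*5 = 4*5 = 20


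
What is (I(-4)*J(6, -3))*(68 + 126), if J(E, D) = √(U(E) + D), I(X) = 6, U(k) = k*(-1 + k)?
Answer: 3492*√3 ≈ 6048.3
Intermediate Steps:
J(E, D) = √(D + E*(-1 + E)) (J(E, D) = √(E*(-1 + E) + D) = √(D + E*(-1 + E)))
(I(-4)*J(6, -3))*(68 + 126) = (6*√(-3 + 6*(-1 + 6)))*(68 + 126) = (6*√(-3 + 6*5))*194 = (6*√(-3 + 30))*194 = (6*√27)*194 = (6*(3*√3))*194 = (18*√3)*194 = 3492*√3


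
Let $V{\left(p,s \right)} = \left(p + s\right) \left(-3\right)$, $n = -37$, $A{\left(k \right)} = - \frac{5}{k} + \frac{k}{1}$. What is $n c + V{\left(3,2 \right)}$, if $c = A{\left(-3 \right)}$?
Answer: $\frac{103}{3} \approx 34.333$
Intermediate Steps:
$A{\left(k \right)} = k - \frac{5}{k}$ ($A{\left(k \right)} = - \frac{5}{k} + k 1 = - \frac{5}{k} + k = k - \frac{5}{k}$)
$c = - \frac{4}{3}$ ($c = -3 - \frac{5}{-3} = -3 - - \frac{5}{3} = -3 + \frac{5}{3} = - \frac{4}{3} \approx -1.3333$)
$V{\left(p,s \right)} = - 3 p - 3 s$
$n c + V{\left(3,2 \right)} = \left(-37\right) \left(- \frac{4}{3}\right) - 15 = \frac{148}{3} - 15 = \frac{103}{3}$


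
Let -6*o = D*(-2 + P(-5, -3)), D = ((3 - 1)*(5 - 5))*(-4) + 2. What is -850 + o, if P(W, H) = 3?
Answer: -2551/3 ≈ -850.33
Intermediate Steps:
D = 2 (D = (2*0)*(-4) + 2 = 0*(-4) + 2 = 0 + 2 = 2)
o = -⅓ (o = -(-2 + 3)/3 = -1/3 = -⅙*2 = -⅓ ≈ -0.33333)
-850 + o = -850 - ⅓ = -2551/3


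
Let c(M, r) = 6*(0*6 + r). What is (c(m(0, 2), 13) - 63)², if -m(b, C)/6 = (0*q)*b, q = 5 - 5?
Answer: 225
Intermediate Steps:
q = 0
m(b, C) = 0 (m(b, C) = -6*0*0*b = -0*b = -6*0 = 0)
c(M, r) = 6*r (c(M, r) = 6*(0 + r) = 6*r)
(c(m(0, 2), 13) - 63)² = (6*13 - 63)² = (78 - 63)² = 15² = 225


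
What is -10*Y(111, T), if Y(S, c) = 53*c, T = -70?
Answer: 37100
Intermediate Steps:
-10*Y(111, T) = -530*(-70) = -10*(-3710) = 37100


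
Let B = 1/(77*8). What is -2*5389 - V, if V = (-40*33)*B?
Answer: -75431/7 ≈ -10776.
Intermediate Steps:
B = 1/616 (B = (1/77)*(1/8) = 1/616 ≈ 0.0016234)
V = -15/7 (V = -40*33*(1/616) = -1320*1/616 = -15/7 ≈ -2.1429)
-2*5389 - V = -2*5389 - 1*(-15/7) = -10778 + 15/7 = -75431/7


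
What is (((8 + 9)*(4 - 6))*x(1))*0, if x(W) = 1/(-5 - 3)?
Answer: 0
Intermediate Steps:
x(W) = -⅛ (x(W) = 1/(-8) = -⅛)
(((8 + 9)*(4 - 6))*x(1))*0 = (((8 + 9)*(4 - 6))*(-⅛))*0 = ((17*(-2))*(-⅛))*0 = -34*(-⅛)*0 = (17/4)*0 = 0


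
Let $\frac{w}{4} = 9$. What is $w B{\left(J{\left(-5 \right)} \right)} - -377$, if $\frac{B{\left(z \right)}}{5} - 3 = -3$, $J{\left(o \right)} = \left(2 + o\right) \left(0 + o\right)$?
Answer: $377$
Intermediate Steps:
$J{\left(o \right)} = o \left(2 + o\right)$ ($J{\left(o \right)} = \left(2 + o\right) o = o \left(2 + o\right)$)
$B{\left(z \right)} = 0$ ($B{\left(z \right)} = 15 + 5 \left(-3\right) = 15 - 15 = 0$)
$w = 36$ ($w = 4 \cdot 9 = 36$)
$w B{\left(J{\left(-5 \right)} \right)} - -377 = 36 \cdot 0 - -377 = 0 + 377 = 377$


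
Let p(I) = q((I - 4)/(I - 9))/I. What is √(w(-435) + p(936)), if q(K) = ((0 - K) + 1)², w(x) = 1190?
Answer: √24886030348010/144612 ≈ 34.496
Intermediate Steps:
q(K) = (1 - K)² (q(K) = (-K + 1)² = (1 - K)²)
p(I) = (-1 + (-4 + I)/(-9 + I))²/I (p(I) = (-1 + (I - 4)/(I - 9))²/I = (-1 + (-4 + I)/(-9 + I))²/I)
√(w(-435) + p(936)) = √(1190 + 25/(936*(-9 + 936)²)) = √(1190 + 25*(1/936)/927²) = √(1190 + 25*(1/936)*(1/859329)) = √(1190 + 25/804331944) = √(957155013385/804331944) = √24886030348010/144612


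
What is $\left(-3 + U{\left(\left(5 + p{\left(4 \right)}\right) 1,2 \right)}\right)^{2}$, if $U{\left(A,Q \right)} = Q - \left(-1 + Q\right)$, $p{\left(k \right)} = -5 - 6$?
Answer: $4$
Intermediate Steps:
$p{\left(k \right)} = -11$ ($p{\left(k \right)} = -5 - 6 = -11$)
$U{\left(A,Q \right)} = 1$
$\left(-3 + U{\left(\left(5 + p{\left(4 \right)}\right) 1,2 \right)}\right)^{2} = \left(-3 + 1\right)^{2} = \left(-2\right)^{2} = 4$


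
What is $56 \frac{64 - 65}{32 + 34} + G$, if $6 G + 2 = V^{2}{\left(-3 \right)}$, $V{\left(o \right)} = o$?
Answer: $\frac{7}{22} \approx 0.31818$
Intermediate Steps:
$G = \frac{7}{6}$ ($G = - \frac{1}{3} + \frac{\left(-3\right)^{2}}{6} = - \frac{1}{3} + \frac{1}{6} \cdot 9 = - \frac{1}{3} + \frac{3}{2} = \frac{7}{6} \approx 1.1667$)
$56 \frac{64 - 65}{32 + 34} + G = 56 \frac{64 - 65}{32 + 34} + \frac{7}{6} = 56 \left(- \frac{1}{66}\right) + \frac{7}{6} = - \frac{28}{33} + \frac{7}{6} = \frac{7}{22}$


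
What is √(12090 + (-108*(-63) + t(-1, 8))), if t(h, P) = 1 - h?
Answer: 4*√1181 ≈ 137.46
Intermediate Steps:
√(12090 + (-108*(-63) + t(-1, 8))) = √(12090 + (-108*(-63) + (1 - 1*(-1)))) = √(12090 + (6804 + (1 + 1))) = √(12090 + (6804 + 2)) = √(12090 + 6806) = √18896 = 4*√1181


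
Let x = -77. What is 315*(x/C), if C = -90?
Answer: 539/2 ≈ 269.50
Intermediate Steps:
315*(x/C) = 315*(-77/(-90)) = 315*(-77*(-1/90)) = 315*(77/90) = 539/2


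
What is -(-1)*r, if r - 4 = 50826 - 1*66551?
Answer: -15721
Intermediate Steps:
r = -15721 (r = 4 + (50826 - 1*66551) = 4 + (50826 - 66551) = 4 - 15725 = -15721)
-(-1)*r = -(-1)*(-15721) = -1*15721 = -15721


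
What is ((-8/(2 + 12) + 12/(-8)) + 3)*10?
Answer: 65/7 ≈ 9.2857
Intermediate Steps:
((-8/(2 + 12) + 12/(-8)) + 3)*10 = ((-8/14 + 12*(-1/8)) + 3)*10 = ((-8*1/14 - 3/2) + 3)*10 = ((-4/7 - 3/2) + 3)*10 = (-29/14 + 3)*10 = (13/14)*10 = 65/7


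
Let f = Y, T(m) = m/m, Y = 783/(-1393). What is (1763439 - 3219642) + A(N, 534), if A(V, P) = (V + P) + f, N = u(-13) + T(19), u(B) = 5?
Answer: -2027739342/1393 ≈ -1.4557e+6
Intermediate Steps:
Y = -783/1393 (Y = 783*(-1/1393) = -783/1393 ≈ -0.56210)
T(m) = 1
f = -783/1393 ≈ -0.56210
N = 6 (N = 5 + 1 = 6)
A(V, P) = -783/1393 + P + V (A(V, P) = (V + P) - 783/1393 = (P + V) - 783/1393 = -783/1393 + P + V)
(1763439 - 3219642) + A(N, 534) = (1763439 - 3219642) + (-783/1393 + 534 + 6) = -1456203 + 751437/1393 = -2027739342/1393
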